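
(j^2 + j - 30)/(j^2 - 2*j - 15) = (j + 6)/(j + 3)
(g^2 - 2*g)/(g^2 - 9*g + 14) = g/(g - 7)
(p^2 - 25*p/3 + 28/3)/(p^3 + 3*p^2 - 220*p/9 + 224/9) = 3*(p - 7)/(3*p^2 + 13*p - 56)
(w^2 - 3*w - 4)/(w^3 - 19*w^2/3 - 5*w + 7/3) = 3*(w - 4)/(3*w^2 - 22*w + 7)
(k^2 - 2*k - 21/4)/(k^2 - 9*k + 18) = (k^2 - 2*k - 21/4)/(k^2 - 9*k + 18)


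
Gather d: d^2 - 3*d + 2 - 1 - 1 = d^2 - 3*d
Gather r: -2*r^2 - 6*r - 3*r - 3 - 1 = -2*r^2 - 9*r - 4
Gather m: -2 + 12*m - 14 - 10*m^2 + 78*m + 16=-10*m^2 + 90*m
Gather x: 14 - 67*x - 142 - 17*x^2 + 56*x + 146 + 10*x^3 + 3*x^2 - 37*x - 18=10*x^3 - 14*x^2 - 48*x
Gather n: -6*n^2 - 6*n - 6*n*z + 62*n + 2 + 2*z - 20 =-6*n^2 + n*(56 - 6*z) + 2*z - 18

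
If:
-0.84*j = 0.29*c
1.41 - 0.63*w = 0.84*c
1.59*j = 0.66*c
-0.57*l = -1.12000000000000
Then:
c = 0.00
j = 0.00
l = 1.96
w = 2.24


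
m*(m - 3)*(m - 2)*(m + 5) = m^4 - 19*m^2 + 30*m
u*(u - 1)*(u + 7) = u^3 + 6*u^2 - 7*u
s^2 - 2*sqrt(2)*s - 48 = (s - 6*sqrt(2))*(s + 4*sqrt(2))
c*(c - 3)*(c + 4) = c^3 + c^2 - 12*c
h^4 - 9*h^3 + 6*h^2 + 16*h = h*(h - 8)*(h - 2)*(h + 1)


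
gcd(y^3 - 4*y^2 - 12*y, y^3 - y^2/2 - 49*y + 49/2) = 1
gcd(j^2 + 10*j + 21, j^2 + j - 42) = j + 7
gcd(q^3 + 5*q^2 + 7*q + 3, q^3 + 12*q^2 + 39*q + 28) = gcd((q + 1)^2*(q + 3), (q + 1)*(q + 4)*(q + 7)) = q + 1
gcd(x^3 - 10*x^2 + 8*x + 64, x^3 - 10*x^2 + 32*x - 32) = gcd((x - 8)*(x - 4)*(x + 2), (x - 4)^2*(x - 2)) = x - 4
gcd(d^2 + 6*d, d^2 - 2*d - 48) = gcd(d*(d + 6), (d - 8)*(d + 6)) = d + 6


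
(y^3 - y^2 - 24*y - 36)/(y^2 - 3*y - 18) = y + 2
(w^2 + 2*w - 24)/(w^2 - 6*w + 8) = (w + 6)/(w - 2)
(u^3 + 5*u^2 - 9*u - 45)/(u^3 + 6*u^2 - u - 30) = (u - 3)/(u - 2)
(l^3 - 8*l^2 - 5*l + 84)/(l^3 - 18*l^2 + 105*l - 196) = (l + 3)/(l - 7)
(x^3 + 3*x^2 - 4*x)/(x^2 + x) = (x^2 + 3*x - 4)/(x + 1)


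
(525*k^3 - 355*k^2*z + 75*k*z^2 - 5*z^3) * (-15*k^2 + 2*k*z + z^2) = -7875*k^5 + 6375*k^4*z - 1310*k^3*z^2 - 130*k^2*z^3 + 65*k*z^4 - 5*z^5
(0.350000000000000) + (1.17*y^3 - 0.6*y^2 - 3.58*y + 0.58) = 1.17*y^3 - 0.6*y^2 - 3.58*y + 0.93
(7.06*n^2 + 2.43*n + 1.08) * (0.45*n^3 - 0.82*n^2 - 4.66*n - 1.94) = 3.177*n^5 - 4.6957*n^4 - 34.4062*n^3 - 25.9058*n^2 - 9.747*n - 2.0952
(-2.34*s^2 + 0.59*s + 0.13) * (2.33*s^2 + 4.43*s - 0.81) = -5.4522*s^4 - 8.9915*s^3 + 4.812*s^2 + 0.098*s - 0.1053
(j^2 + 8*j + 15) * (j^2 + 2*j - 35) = j^4 + 10*j^3 - 4*j^2 - 250*j - 525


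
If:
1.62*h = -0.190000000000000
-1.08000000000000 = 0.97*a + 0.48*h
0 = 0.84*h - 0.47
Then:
No Solution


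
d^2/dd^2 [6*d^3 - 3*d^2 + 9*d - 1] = 36*d - 6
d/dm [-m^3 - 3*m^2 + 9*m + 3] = -3*m^2 - 6*m + 9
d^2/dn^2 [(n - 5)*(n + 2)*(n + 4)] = 6*n + 2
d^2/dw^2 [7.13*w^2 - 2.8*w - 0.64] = 14.2600000000000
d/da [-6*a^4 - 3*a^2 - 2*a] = -24*a^3 - 6*a - 2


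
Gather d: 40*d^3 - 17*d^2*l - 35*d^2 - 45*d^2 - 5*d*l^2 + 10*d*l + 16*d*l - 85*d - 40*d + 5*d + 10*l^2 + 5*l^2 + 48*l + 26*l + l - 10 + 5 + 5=40*d^3 + d^2*(-17*l - 80) + d*(-5*l^2 + 26*l - 120) + 15*l^2 + 75*l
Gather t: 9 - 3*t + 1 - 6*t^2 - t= -6*t^2 - 4*t + 10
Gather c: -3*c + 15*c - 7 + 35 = 12*c + 28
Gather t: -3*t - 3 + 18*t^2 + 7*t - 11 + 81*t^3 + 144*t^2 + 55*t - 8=81*t^3 + 162*t^2 + 59*t - 22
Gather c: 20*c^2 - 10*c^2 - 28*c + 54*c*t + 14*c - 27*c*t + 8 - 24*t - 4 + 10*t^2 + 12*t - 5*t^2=10*c^2 + c*(27*t - 14) + 5*t^2 - 12*t + 4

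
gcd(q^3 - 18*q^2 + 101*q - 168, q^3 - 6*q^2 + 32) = 1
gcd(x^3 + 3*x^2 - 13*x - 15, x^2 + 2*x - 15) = x^2 + 2*x - 15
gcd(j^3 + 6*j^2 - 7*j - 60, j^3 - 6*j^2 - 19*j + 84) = j^2 + j - 12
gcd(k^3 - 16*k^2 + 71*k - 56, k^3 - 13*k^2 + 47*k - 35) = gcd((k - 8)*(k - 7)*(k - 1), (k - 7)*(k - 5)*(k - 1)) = k^2 - 8*k + 7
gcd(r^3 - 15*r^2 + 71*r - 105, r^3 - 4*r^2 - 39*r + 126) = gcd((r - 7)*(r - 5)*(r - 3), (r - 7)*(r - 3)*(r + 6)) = r^2 - 10*r + 21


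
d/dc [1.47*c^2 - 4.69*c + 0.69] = 2.94*c - 4.69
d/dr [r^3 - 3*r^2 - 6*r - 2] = 3*r^2 - 6*r - 6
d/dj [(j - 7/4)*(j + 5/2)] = 2*j + 3/4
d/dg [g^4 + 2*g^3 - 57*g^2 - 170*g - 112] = 4*g^3 + 6*g^2 - 114*g - 170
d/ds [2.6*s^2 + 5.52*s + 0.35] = 5.2*s + 5.52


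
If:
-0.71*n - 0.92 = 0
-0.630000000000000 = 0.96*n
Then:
No Solution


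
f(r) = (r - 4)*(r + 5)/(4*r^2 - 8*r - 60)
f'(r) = (8 - 8*r)*(r - 4)*(r + 5)/(4*r^2 - 8*r - 60)^2 + (r - 4)/(4*r^2 - 8*r - 60) + (r + 5)/(4*r^2 - 8*r - 60)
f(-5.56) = 0.05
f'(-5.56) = -0.07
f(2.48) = 0.21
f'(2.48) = -0.06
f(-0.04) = 0.34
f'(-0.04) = -0.06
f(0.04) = 0.33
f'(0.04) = -0.06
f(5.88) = 0.65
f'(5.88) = -0.41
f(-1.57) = 0.51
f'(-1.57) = -0.22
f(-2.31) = 0.84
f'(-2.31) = -0.92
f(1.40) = 0.26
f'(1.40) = -0.05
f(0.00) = 0.33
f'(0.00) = -0.06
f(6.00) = 0.61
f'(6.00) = -0.32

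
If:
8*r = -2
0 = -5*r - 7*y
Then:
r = -1/4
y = 5/28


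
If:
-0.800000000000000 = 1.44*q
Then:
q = -0.56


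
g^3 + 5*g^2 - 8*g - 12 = (g - 2)*(g + 1)*(g + 6)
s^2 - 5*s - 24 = (s - 8)*(s + 3)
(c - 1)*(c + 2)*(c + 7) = c^3 + 8*c^2 + 5*c - 14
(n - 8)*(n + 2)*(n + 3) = n^3 - 3*n^2 - 34*n - 48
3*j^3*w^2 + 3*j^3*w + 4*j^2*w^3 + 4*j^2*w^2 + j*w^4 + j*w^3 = w*(j + w)*(3*j + w)*(j*w + j)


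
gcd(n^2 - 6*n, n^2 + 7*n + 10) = 1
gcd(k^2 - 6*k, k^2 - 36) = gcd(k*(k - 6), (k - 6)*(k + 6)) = k - 6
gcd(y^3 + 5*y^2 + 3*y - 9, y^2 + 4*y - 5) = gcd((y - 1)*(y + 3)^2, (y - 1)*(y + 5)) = y - 1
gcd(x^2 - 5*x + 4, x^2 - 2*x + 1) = x - 1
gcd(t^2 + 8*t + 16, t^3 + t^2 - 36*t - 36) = 1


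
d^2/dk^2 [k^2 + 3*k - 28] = 2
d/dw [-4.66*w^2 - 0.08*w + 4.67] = -9.32*w - 0.08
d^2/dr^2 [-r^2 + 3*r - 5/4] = -2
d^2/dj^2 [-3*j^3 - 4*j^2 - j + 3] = -18*j - 8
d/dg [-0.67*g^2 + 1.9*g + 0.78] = 1.9 - 1.34*g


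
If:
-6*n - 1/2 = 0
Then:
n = -1/12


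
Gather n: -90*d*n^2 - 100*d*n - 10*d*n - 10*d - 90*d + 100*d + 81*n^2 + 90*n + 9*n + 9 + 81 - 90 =n^2*(81 - 90*d) + n*(99 - 110*d)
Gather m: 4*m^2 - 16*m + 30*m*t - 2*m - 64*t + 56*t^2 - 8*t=4*m^2 + m*(30*t - 18) + 56*t^2 - 72*t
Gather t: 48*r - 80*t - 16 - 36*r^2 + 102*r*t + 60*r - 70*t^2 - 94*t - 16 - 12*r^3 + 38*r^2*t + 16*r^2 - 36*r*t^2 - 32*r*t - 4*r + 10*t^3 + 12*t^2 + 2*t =-12*r^3 - 20*r^2 + 104*r + 10*t^3 + t^2*(-36*r - 58) + t*(38*r^2 + 70*r - 172) - 32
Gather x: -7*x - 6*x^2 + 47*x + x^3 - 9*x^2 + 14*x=x^3 - 15*x^2 + 54*x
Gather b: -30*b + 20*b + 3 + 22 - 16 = 9 - 10*b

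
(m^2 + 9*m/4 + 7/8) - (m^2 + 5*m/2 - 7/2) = 35/8 - m/4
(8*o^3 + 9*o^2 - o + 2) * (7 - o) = -8*o^4 + 47*o^3 + 64*o^2 - 9*o + 14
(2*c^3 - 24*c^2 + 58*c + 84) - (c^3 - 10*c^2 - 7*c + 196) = c^3 - 14*c^2 + 65*c - 112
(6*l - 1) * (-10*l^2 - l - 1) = -60*l^3 + 4*l^2 - 5*l + 1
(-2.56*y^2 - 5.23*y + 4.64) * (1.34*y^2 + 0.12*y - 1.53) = -3.4304*y^4 - 7.3154*y^3 + 9.5068*y^2 + 8.5587*y - 7.0992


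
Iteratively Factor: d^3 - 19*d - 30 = (d - 5)*(d^2 + 5*d + 6) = (d - 5)*(d + 2)*(d + 3)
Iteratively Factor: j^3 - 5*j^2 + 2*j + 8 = (j + 1)*(j^2 - 6*j + 8) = (j - 4)*(j + 1)*(j - 2)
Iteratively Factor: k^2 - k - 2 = (k - 2)*(k + 1)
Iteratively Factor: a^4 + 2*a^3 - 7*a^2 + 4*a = (a + 4)*(a^3 - 2*a^2 + a) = (a - 1)*(a + 4)*(a^2 - a) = (a - 1)^2*(a + 4)*(a)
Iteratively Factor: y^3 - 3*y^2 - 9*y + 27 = (y + 3)*(y^2 - 6*y + 9) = (y - 3)*(y + 3)*(y - 3)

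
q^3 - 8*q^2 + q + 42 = (q - 7)*(q - 3)*(q + 2)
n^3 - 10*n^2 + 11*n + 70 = (n - 7)*(n - 5)*(n + 2)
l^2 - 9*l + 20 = (l - 5)*(l - 4)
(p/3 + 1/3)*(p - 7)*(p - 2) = p^3/3 - 8*p^2/3 + 5*p/3 + 14/3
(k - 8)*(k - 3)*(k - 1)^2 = k^4 - 13*k^3 + 47*k^2 - 59*k + 24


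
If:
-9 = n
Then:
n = -9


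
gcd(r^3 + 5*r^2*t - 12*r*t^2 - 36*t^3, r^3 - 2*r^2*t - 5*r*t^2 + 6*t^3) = r^2 - r*t - 6*t^2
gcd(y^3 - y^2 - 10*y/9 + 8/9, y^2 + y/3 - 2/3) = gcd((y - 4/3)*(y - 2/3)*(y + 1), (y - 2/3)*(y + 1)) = y^2 + y/3 - 2/3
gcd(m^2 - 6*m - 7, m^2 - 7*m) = m - 7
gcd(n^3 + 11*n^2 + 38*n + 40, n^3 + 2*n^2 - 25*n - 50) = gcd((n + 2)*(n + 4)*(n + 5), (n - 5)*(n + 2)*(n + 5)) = n^2 + 7*n + 10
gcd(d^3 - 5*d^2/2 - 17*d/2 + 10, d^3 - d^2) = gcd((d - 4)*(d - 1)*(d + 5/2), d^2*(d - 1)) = d - 1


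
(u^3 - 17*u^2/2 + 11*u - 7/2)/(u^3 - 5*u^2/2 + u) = (u^2 - 8*u + 7)/(u*(u - 2))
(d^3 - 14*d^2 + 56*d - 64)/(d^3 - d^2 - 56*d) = (d^2 - 6*d + 8)/(d*(d + 7))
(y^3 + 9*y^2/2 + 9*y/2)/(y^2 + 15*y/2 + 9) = y*(y + 3)/(y + 6)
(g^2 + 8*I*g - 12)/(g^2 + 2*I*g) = (g + 6*I)/g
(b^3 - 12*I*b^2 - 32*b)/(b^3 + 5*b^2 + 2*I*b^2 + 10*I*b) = (b^2 - 12*I*b - 32)/(b^2 + b*(5 + 2*I) + 10*I)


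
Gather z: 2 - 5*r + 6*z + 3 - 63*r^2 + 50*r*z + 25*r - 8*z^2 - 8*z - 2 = -63*r^2 + 20*r - 8*z^2 + z*(50*r - 2) + 3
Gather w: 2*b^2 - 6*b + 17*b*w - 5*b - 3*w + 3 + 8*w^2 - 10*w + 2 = 2*b^2 - 11*b + 8*w^2 + w*(17*b - 13) + 5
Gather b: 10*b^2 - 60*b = 10*b^2 - 60*b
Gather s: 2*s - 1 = 2*s - 1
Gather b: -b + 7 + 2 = 9 - b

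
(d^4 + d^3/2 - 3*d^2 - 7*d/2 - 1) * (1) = d^4 + d^3/2 - 3*d^2 - 7*d/2 - 1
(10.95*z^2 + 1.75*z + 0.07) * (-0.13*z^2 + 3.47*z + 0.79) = -1.4235*z^4 + 37.769*z^3 + 14.7139*z^2 + 1.6254*z + 0.0553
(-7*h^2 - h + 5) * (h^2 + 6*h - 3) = -7*h^4 - 43*h^3 + 20*h^2 + 33*h - 15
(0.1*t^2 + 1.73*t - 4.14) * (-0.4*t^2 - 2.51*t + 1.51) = -0.04*t^4 - 0.943*t^3 - 2.5353*t^2 + 13.0037*t - 6.2514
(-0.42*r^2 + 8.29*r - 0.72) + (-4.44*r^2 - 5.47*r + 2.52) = -4.86*r^2 + 2.82*r + 1.8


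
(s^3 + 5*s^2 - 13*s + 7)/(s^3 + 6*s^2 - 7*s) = (s - 1)/s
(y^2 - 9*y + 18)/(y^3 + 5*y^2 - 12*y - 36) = (y - 6)/(y^2 + 8*y + 12)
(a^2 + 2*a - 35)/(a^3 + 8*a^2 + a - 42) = (a - 5)/(a^2 + a - 6)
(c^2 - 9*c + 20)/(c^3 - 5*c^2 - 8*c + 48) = (c - 5)/(c^2 - c - 12)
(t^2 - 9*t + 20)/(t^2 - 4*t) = (t - 5)/t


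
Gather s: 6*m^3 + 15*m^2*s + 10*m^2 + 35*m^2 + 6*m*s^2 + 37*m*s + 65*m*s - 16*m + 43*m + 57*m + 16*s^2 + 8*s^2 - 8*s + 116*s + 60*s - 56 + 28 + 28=6*m^3 + 45*m^2 + 84*m + s^2*(6*m + 24) + s*(15*m^2 + 102*m + 168)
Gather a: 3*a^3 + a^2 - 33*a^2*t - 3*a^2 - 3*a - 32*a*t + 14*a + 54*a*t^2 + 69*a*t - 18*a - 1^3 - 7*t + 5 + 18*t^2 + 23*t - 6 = 3*a^3 + a^2*(-33*t - 2) + a*(54*t^2 + 37*t - 7) + 18*t^2 + 16*t - 2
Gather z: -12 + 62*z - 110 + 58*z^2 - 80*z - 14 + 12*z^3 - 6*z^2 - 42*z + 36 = 12*z^3 + 52*z^2 - 60*z - 100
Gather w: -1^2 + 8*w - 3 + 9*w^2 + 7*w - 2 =9*w^2 + 15*w - 6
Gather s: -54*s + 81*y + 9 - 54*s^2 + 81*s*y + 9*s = -54*s^2 + s*(81*y - 45) + 81*y + 9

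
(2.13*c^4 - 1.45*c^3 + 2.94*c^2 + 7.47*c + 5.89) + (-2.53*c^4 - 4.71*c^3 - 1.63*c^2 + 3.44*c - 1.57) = -0.4*c^4 - 6.16*c^3 + 1.31*c^2 + 10.91*c + 4.32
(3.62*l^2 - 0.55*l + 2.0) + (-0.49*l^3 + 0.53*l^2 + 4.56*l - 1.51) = -0.49*l^3 + 4.15*l^2 + 4.01*l + 0.49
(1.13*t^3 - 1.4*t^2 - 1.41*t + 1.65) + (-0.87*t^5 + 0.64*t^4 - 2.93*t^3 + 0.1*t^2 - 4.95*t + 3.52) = -0.87*t^5 + 0.64*t^4 - 1.8*t^3 - 1.3*t^2 - 6.36*t + 5.17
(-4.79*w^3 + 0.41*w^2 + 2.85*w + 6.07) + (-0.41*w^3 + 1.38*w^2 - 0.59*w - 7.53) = -5.2*w^3 + 1.79*w^2 + 2.26*w - 1.46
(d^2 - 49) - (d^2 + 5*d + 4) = -5*d - 53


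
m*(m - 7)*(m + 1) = m^3 - 6*m^2 - 7*m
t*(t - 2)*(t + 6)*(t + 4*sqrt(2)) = t^4 + 4*t^3 + 4*sqrt(2)*t^3 - 12*t^2 + 16*sqrt(2)*t^2 - 48*sqrt(2)*t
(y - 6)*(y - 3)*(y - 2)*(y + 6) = y^4 - 5*y^3 - 30*y^2 + 180*y - 216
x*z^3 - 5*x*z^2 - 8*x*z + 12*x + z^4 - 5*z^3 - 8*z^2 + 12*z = (x + z)*(z - 6)*(z - 1)*(z + 2)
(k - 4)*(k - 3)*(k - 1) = k^3 - 8*k^2 + 19*k - 12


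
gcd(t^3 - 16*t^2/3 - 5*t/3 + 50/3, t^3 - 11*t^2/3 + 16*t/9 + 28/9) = t - 2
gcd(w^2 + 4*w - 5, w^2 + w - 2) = w - 1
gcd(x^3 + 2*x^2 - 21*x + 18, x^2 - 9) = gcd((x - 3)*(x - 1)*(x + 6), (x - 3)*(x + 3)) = x - 3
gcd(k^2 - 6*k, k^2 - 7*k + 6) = k - 6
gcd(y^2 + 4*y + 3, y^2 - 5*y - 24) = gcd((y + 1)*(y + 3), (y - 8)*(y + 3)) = y + 3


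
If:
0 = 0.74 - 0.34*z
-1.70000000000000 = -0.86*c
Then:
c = 1.98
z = 2.18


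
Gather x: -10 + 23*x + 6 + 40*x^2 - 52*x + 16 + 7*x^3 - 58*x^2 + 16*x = 7*x^3 - 18*x^2 - 13*x + 12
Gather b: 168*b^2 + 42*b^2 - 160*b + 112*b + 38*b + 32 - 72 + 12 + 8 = 210*b^2 - 10*b - 20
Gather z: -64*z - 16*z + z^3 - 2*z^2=z^3 - 2*z^2 - 80*z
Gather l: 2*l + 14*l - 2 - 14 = 16*l - 16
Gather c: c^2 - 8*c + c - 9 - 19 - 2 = c^2 - 7*c - 30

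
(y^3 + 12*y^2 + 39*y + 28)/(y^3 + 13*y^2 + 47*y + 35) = (y + 4)/(y + 5)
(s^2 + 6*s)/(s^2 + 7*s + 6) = s/(s + 1)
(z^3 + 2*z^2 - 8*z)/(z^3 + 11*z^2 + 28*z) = (z - 2)/(z + 7)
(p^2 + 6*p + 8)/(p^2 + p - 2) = (p + 4)/(p - 1)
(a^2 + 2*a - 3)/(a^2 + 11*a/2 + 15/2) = 2*(a - 1)/(2*a + 5)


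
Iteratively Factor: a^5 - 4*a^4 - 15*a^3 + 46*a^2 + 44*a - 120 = (a + 2)*(a^4 - 6*a^3 - 3*a^2 + 52*a - 60) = (a + 2)*(a + 3)*(a^3 - 9*a^2 + 24*a - 20) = (a - 2)*(a + 2)*(a + 3)*(a^2 - 7*a + 10) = (a - 2)^2*(a + 2)*(a + 3)*(a - 5)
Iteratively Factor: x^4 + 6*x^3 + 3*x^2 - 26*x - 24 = (x + 1)*(x^3 + 5*x^2 - 2*x - 24) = (x + 1)*(x + 3)*(x^2 + 2*x - 8) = (x - 2)*(x + 1)*(x + 3)*(x + 4)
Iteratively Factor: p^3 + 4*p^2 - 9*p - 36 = (p - 3)*(p^2 + 7*p + 12) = (p - 3)*(p + 3)*(p + 4)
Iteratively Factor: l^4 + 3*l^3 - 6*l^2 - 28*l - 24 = (l + 2)*(l^3 + l^2 - 8*l - 12) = (l + 2)^2*(l^2 - l - 6) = (l + 2)^3*(l - 3)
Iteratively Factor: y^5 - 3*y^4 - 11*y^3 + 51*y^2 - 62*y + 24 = (y - 2)*(y^4 - y^3 - 13*y^2 + 25*y - 12) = (y - 2)*(y - 1)*(y^3 - 13*y + 12) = (y - 3)*(y - 2)*(y - 1)*(y^2 + 3*y - 4) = (y - 3)*(y - 2)*(y - 1)*(y + 4)*(y - 1)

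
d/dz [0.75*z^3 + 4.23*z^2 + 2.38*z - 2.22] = 2.25*z^2 + 8.46*z + 2.38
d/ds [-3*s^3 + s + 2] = 1 - 9*s^2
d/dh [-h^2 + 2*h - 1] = 2 - 2*h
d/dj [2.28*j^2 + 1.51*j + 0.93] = 4.56*j + 1.51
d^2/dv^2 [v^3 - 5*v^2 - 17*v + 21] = 6*v - 10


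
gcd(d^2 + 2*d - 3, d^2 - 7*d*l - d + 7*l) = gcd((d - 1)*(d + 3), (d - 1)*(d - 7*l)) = d - 1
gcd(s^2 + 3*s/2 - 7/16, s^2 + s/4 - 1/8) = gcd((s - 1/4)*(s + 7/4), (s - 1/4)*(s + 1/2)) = s - 1/4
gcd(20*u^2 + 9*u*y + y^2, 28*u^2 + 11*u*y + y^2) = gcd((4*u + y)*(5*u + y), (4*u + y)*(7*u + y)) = 4*u + y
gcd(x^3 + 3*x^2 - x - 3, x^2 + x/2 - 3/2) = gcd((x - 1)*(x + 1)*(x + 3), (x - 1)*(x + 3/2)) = x - 1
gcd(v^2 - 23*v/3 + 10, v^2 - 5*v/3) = v - 5/3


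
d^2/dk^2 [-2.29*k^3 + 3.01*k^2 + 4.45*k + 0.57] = 6.02 - 13.74*k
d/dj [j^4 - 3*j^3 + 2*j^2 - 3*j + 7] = 4*j^3 - 9*j^2 + 4*j - 3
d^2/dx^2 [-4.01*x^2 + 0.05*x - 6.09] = -8.02000000000000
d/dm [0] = 0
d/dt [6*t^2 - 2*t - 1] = 12*t - 2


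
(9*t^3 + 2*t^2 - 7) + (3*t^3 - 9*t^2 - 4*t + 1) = 12*t^3 - 7*t^2 - 4*t - 6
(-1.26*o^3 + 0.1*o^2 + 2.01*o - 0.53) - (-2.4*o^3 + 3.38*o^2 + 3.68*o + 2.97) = 1.14*o^3 - 3.28*o^2 - 1.67*o - 3.5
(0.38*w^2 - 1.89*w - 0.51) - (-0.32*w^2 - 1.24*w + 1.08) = 0.7*w^2 - 0.65*w - 1.59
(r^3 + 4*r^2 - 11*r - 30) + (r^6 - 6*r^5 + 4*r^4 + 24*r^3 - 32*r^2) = r^6 - 6*r^5 + 4*r^4 + 25*r^3 - 28*r^2 - 11*r - 30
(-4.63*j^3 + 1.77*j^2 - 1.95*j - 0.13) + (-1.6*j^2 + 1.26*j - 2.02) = -4.63*j^3 + 0.17*j^2 - 0.69*j - 2.15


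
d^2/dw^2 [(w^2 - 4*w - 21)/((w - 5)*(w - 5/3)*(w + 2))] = 6*(9*w^6 - 108*w^5 - 495*w^4 + 4832*w^3 - 3813*w^2 - 12180*w - 19925)/(27*w^9 - 378*w^8 + 1359*w^7 + 2386*w^6 - 19395*w^5 + 6450*w^4 + 82125*w^3 - 71250*w^2 - 112500*w + 125000)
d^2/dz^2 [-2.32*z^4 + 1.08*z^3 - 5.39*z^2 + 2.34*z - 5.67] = -27.84*z^2 + 6.48*z - 10.78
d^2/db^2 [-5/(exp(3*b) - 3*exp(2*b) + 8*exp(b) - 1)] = 5*(-2*(3*exp(2*b) - 6*exp(b) + 8)^2*exp(b) + (9*exp(2*b) - 12*exp(b) + 8)*(exp(3*b) - 3*exp(2*b) + 8*exp(b) - 1))*exp(b)/(exp(3*b) - 3*exp(2*b) + 8*exp(b) - 1)^3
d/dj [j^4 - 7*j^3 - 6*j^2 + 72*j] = 4*j^3 - 21*j^2 - 12*j + 72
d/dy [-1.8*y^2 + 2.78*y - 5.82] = 2.78 - 3.6*y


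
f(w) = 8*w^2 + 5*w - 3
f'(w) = 16*w + 5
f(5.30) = 248.22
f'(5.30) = 89.80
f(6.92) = 414.69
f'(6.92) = 115.72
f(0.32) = -0.58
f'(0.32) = 10.12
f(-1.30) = 4.02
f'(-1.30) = -15.80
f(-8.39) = 518.19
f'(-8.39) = -129.24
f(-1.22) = 2.81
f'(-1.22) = -14.52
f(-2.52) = 35.20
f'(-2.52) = -35.32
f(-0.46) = -3.61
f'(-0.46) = -2.36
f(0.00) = -3.00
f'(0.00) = 5.00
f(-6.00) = 255.00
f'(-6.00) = -91.00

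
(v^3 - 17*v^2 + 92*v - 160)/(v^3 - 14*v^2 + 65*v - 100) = (v - 8)/(v - 5)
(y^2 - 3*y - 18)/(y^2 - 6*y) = (y + 3)/y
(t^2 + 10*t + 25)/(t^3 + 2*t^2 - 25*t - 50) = (t + 5)/(t^2 - 3*t - 10)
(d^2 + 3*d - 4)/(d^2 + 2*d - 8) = (d - 1)/(d - 2)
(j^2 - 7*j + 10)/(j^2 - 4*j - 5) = (j - 2)/(j + 1)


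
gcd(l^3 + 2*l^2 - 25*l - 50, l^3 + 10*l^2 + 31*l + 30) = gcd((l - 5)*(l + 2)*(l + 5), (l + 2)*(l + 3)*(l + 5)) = l^2 + 7*l + 10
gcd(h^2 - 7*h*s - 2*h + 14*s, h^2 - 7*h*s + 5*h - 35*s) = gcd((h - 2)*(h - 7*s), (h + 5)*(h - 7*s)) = -h + 7*s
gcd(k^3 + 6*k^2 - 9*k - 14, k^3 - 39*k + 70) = k^2 + 5*k - 14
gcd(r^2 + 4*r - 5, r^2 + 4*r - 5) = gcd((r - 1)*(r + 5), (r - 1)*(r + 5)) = r^2 + 4*r - 5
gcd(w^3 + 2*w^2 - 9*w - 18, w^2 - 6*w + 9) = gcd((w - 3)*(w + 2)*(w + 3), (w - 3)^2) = w - 3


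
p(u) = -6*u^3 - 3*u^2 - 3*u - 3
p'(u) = -18*u^2 - 6*u - 3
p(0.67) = -8.16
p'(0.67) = -15.10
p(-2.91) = 128.18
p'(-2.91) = -137.97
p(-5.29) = 817.13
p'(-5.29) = -474.97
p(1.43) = -30.97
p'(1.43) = -48.39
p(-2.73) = 104.91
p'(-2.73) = -120.77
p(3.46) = -297.83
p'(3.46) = -239.25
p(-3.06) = 150.00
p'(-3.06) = -153.18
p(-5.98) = 1190.74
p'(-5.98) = -610.81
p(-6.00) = 1203.00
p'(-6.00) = -615.00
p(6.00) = -1425.00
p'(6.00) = -687.00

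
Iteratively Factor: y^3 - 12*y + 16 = (y - 2)*(y^2 + 2*y - 8) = (y - 2)^2*(y + 4)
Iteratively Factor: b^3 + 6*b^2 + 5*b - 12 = (b + 4)*(b^2 + 2*b - 3) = (b - 1)*(b + 4)*(b + 3)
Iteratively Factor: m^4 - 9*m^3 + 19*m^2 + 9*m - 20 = (m - 5)*(m^3 - 4*m^2 - m + 4) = (m - 5)*(m - 4)*(m^2 - 1) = (m - 5)*(m - 4)*(m - 1)*(m + 1)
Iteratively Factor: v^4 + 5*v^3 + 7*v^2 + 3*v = (v)*(v^3 + 5*v^2 + 7*v + 3) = v*(v + 1)*(v^2 + 4*v + 3) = v*(v + 1)*(v + 3)*(v + 1)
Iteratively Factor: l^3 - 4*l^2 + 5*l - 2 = (l - 1)*(l^2 - 3*l + 2) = (l - 2)*(l - 1)*(l - 1)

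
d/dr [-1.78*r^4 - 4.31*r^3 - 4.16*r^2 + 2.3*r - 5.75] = -7.12*r^3 - 12.93*r^2 - 8.32*r + 2.3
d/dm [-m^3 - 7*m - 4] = -3*m^2 - 7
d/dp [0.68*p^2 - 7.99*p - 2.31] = 1.36*p - 7.99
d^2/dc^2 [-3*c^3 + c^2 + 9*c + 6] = 2 - 18*c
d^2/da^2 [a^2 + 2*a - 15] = 2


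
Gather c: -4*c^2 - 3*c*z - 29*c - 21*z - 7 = -4*c^2 + c*(-3*z - 29) - 21*z - 7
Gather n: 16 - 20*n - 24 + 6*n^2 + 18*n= 6*n^2 - 2*n - 8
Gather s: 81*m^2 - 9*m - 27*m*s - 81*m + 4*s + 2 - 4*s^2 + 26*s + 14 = 81*m^2 - 90*m - 4*s^2 + s*(30 - 27*m) + 16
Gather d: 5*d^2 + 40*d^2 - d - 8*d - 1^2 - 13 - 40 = 45*d^2 - 9*d - 54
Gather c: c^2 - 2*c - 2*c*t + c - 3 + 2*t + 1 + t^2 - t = c^2 + c*(-2*t - 1) + t^2 + t - 2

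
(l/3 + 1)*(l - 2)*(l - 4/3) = l^3/3 - l^2/9 - 22*l/9 + 8/3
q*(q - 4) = q^2 - 4*q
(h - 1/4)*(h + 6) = h^2 + 23*h/4 - 3/2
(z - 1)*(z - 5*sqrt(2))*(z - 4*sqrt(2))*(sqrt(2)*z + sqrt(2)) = sqrt(2)*z^4 - 18*z^3 + 39*sqrt(2)*z^2 + 18*z - 40*sqrt(2)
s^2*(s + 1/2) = s^3 + s^2/2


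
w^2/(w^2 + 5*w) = w/(w + 5)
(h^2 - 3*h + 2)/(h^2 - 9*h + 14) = (h - 1)/(h - 7)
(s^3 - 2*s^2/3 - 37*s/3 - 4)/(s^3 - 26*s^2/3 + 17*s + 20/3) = (s + 3)/(s - 5)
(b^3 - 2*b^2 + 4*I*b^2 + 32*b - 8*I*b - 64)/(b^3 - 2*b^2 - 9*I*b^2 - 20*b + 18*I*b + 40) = (b + 8*I)/(b - 5*I)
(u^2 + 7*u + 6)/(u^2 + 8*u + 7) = (u + 6)/(u + 7)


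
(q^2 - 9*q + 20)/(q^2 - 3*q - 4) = (q - 5)/(q + 1)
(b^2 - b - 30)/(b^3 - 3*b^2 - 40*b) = (b - 6)/(b*(b - 8))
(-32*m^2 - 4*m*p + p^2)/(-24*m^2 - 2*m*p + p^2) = (-8*m + p)/(-6*m + p)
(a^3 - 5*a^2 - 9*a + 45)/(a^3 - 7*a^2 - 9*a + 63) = (a - 5)/(a - 7)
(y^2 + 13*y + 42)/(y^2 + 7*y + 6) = (y + 7)/(y + 1)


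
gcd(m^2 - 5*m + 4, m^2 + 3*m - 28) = m - 4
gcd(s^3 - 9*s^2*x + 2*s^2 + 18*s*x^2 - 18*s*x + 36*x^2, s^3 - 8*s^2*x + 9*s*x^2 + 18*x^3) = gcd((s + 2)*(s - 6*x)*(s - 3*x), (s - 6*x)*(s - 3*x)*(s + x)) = s^2 - 9*s*x + 18*x^2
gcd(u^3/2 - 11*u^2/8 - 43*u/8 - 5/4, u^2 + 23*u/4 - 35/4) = 1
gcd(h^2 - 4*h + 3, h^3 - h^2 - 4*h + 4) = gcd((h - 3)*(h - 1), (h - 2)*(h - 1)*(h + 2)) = h - 1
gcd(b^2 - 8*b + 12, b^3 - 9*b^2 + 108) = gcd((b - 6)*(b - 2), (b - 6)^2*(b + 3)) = b - 6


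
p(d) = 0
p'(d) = 0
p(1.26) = 0.00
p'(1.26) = 0.00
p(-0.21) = 0.00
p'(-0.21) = 0.00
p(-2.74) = 0.00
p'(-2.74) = 0.00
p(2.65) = 0.00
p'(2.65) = 0.00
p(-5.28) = 0.00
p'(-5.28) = 0.00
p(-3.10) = 0.00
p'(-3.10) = 0.00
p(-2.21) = 0.00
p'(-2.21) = 0.00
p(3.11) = 0.00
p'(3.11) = 0.00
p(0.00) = 0.00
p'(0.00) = 0.00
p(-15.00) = 0.00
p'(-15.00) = 0.00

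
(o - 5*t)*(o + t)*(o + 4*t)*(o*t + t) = o^4*t + o^3*t - 21*o^2*t^3 - 20*o*t^4 - 21*o*t^3 - 20*t^4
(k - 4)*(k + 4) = k^2 - 16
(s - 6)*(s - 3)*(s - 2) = s^3 - 11*s^2 + 36*s - 36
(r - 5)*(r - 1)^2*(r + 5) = r^4 - 2*r^3 - 24*r^2 + 50*r - 25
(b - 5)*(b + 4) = b^2 - b - 20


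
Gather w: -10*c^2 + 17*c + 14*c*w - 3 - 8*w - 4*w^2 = -10*c^2 + 17*c - 4*w^2 + w*(14*c - 8) - 3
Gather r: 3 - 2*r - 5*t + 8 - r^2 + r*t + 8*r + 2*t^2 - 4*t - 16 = -r^2 + r*(t + 6) + 2*t^2 - 9*t - 5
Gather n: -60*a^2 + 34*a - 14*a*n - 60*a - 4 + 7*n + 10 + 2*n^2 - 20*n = -60*a^2 - 26*a + 2*n^2 + n*(-14*a - 13) + 6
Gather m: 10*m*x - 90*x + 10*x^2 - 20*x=10*m*x + 10*x^2 - 110*x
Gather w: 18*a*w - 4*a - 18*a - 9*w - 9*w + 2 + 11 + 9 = -22*a + w*(18*a - 18) + 22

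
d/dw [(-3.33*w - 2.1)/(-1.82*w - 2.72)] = (9.528792*w + 14.240832)/(1.82*w + 2.72)^3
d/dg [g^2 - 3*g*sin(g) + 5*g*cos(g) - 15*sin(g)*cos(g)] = -5*g*sin(g) - 3*g*cos(g) + 2*g - 3*sin(g) + 5*cos(g) - 15*cos(2*g)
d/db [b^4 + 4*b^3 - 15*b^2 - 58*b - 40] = 4*b^3 + 12*b^2 - 30*b - 58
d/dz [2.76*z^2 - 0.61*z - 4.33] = 5.52*z - 0.61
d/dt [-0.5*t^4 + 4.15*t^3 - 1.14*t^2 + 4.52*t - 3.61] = -2.0*t^3 + 12.45*t^2 - 2.28*t + 4.52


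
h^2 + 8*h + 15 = (h + 3)*(h + 5)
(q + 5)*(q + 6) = q^2 + 11*q + 30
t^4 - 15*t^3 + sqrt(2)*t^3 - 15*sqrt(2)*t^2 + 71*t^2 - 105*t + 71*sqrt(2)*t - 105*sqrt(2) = (t - 7)*(t - 5)*(t - 3)*(t + sqrt(2))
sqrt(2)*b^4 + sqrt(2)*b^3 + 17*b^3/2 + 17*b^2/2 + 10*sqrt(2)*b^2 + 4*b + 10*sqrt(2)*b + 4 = (b + 1)*(b + 2*sqrt(2))^2*(sqrt(2)*b + 1/2)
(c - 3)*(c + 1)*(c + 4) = c^3 + 2*c^2 - 11*c - 12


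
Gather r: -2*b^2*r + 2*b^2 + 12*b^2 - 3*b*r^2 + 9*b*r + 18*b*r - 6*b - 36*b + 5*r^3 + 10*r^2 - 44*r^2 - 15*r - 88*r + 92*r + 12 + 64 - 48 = 14*b^2 - 42*b + 5*r^3 + r^2*(-3*b - 34) + r*(-2*b^2 + 27*b - 11) + 28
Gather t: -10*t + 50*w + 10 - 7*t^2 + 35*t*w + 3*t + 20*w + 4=-7*t^2 + t*(35*w - 7) + 70*w + 14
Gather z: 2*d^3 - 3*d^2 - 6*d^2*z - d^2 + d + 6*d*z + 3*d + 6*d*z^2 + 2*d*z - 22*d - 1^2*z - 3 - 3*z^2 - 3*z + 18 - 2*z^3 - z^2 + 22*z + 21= 2*d^3 - 4*d^2 - 18*d - 2*z^3 + z^2*(6*d - 4) + z*(-6*d^2 + 8*d + 18) + 36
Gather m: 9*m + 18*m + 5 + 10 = 27*m + 15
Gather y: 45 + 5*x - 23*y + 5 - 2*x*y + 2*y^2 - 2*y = 5*x + 2*y^2 + y*(-2*x - 25) + 50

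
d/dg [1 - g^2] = -2*g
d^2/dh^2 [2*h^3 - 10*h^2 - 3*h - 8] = 12*h - 20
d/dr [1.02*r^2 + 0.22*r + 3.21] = 2.04*r + 0.22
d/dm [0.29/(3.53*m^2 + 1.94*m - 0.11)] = (-2.0474*m - 0.5626)/(3.53*m^2 + 1.94*m - 0.11)^2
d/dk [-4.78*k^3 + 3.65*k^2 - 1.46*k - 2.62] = -14.34*k^2 + 7.3*k - 1.46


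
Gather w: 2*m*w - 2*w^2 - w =-2*w^2 + w*(2*m - 1)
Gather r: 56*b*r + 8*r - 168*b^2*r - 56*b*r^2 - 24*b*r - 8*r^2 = r^2*(-56*b - 8) + r*(-168*b^2 + 32*b + 8)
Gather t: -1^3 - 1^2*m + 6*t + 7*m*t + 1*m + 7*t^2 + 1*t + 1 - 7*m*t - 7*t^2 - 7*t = 0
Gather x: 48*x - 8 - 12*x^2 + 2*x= -12*x^2 + 50*x - 8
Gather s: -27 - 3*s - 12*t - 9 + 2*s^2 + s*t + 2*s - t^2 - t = 2*s^2 + s*(t - 1) - t^2 - 13*t - 36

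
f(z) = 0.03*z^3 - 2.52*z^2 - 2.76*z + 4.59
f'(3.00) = -17.07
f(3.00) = -25.56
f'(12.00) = -50.28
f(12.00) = -339.57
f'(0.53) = -5.41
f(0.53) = 2.42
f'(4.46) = -23.45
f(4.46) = -55.18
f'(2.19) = -13.37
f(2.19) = -13.23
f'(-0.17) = -1.90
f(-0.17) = 4.99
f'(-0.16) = -1.95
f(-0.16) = 4.97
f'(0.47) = -5.11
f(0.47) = 2.74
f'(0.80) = -6.73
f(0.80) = 0.78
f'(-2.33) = 9.47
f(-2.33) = -3.04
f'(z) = 0.09*z^2 - 5.04*z - 2.76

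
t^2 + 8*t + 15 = (t + 3)*(t + 5)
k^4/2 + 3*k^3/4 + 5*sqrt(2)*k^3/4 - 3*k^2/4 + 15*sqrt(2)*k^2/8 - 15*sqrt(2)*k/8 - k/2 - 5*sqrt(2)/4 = (k/2 + 1)*(k - 1)*(k + 1/2)*(k + 5*sqrt(2)/2)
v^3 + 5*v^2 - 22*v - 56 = (v - 4)*(v + 2)*(v + 7)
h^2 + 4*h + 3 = (h + 1)*(h + 3)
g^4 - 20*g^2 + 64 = (g - 4)*(g - 2)*(g + 2)*(g + 4)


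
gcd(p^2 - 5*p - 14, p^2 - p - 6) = p + 2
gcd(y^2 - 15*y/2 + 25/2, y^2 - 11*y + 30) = y - 5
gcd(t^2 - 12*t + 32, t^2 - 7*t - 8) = t - 8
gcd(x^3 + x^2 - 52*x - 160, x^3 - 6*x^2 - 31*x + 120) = x^2 - 3*x - 40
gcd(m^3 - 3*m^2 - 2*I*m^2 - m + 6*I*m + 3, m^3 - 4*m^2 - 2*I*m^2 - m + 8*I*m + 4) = m^2 - 2*I*m - 1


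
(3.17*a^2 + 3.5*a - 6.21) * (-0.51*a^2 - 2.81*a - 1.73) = -1.6167*a^4 - 10.6927*a^3 - 12.152*a^2 + 11.3951*a + 10.7433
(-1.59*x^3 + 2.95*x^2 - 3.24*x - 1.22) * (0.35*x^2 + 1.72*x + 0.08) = -0.5565*x^5 - 1.7023*x^4 + 3.8128*x^3 - 5.7638*x^2 - 2.3576*x - 0.0976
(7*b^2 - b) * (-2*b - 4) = -14*b^3 - 26*b^2 + 4*b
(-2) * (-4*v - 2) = 8*v + 4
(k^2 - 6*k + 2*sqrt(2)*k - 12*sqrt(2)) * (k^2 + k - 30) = k^4 - 5*k^3 + 2*sqrt(2)*k^3 - 36*k^2 - 10*sqrt(2)*k^2 - 72*sqrt(2)*k + 180*k + 360*sqrt(2)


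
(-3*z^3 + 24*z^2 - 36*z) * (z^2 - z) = -3*z^5 + 27*z^4 - 60*z^3 + 36*z^2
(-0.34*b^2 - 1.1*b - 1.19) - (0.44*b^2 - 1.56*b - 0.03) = -0.78*b^2 + 0.46*b - 1.16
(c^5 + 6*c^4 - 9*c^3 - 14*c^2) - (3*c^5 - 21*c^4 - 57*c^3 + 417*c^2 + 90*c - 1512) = -2*c^5 + 27*c^4 + 48*c^3 - 431*c^2 - 90*c + 1512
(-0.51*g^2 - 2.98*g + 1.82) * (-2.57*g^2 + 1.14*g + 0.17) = 1.3107*g^4 + 7.0772*g^3 - 8.1613*g^2 + 1.5682*g + 0.3094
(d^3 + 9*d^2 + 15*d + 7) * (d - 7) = d^4 + 2*d^3 - 48*d^2 - 98*d - 49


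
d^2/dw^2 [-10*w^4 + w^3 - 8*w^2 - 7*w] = -120*w^2 + 6*w - 16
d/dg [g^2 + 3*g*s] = 2*g + 3*s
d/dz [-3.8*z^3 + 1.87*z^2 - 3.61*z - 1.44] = -11.4*z^2 + 3.74*z - 3.61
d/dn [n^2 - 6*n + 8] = 2*n - 6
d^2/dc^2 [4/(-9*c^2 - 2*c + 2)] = 8*(81*c^2 + 18*c - 4*(9*c + 1)^2 - 18)/(9*c^2 + 2*c - 2)^3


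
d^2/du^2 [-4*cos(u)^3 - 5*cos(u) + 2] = (17 - 36*sin(u)^2)*cos(u)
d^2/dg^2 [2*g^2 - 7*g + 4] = 4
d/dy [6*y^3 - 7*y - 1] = 18*y^2 - 7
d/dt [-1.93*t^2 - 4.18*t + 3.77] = -3.86*t - 4.18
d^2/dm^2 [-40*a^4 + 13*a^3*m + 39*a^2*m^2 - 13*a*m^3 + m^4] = 78*a^2 - 78*a*m + 12*m^2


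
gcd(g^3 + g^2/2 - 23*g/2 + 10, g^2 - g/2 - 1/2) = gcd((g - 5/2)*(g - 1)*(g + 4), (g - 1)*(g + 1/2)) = g - 1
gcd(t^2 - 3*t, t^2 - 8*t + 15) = t - 3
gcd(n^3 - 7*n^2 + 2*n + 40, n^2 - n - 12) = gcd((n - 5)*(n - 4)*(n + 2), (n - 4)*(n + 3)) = n - 4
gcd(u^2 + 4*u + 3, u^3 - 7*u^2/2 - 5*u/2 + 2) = u + 1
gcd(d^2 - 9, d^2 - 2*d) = 1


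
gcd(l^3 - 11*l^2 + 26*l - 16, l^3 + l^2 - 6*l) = l - 2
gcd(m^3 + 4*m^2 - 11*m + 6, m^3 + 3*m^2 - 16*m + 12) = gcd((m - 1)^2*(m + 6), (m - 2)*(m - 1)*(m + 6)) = m^2 + 5*m - 6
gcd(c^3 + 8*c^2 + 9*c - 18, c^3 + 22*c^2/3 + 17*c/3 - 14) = c^2 + 5*c - 6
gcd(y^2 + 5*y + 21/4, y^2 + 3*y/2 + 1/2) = 1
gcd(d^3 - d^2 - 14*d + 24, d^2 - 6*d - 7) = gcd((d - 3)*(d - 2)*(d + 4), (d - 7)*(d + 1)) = 1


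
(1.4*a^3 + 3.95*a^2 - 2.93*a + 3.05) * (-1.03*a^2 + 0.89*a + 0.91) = -1.442*a^5 - 2.8225*a^4 + 7.8074*a^3 - 2.1547*a^2 + 0.0481999999999996*a + 2.7755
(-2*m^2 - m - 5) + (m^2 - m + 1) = -m^2 - 2*m - 4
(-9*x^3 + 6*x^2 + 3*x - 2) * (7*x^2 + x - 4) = -63*x^5 + 33*x^4 + 63*x^3 - 35*x^2 - 14*x + 8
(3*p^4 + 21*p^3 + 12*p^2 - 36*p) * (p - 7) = 3*p^5 - 135*p^3 - 120*p^2 + 252*p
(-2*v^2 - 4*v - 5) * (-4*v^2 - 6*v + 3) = 8*v^4 + 28*v^3 + 38*v^2 + 18*v - 15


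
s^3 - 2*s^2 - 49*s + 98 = (s - 7)*(s - 2)*(s + 7)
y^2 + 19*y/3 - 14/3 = (y - 2/3)*(y + 7)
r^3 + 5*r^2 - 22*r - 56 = (r - 4)*(r + 2)*(r + 7)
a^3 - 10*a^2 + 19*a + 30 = (a - 6)*(a - 5)*(a + 1)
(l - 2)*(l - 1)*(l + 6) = l^3 + 3*l^2 - 16*l + 12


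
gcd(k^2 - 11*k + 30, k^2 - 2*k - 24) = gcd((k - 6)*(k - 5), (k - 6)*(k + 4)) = k - 6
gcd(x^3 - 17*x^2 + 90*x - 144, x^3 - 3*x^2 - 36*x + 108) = x^2 - 9*x + 18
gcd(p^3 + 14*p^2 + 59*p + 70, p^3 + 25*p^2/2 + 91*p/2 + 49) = p^2 + 9*p + 14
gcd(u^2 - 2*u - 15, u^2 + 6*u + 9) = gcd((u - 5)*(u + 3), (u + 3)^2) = u + 3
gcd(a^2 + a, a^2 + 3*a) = a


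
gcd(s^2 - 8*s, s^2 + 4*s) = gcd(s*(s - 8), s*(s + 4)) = s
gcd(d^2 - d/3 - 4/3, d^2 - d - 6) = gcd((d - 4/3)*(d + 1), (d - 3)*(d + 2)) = 1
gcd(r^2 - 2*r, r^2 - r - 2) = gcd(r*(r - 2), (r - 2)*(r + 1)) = r - 2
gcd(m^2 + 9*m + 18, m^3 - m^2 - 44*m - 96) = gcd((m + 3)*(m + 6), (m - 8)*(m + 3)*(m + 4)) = m + 3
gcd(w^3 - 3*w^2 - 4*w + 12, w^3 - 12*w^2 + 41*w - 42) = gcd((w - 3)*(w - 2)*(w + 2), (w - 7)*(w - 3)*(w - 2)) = w^2 - 5*w + 6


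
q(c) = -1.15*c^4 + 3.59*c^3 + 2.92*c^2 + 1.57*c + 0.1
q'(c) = -4.6*c^3 + 10.77*c^2 + 5.84*c + 1.57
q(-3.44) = -277.93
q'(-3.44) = 296.18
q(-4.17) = -563.72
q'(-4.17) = 498.05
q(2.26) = 30.00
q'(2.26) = 16.68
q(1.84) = 22.06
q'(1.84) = 20.12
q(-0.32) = -0.23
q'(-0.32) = 0.95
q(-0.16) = -0.09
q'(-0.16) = 0.93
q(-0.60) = -0.72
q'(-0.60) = 2.94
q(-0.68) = -0.99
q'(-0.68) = 4.03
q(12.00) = -17203.46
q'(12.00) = -6326.27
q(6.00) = -600.32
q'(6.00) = -569.27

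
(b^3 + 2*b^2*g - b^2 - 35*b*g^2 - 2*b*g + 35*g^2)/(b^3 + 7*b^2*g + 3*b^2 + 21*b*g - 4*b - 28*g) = (b - 5*g)/(b + 4)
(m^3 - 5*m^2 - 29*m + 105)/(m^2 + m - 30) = (m^3 - 5*m^2 - 29*m + 105)/(m^2 + m - 30)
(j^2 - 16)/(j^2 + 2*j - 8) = (j - 4)/(j - 2)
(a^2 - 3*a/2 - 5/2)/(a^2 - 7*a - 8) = (a - 5/2)/(a - 8)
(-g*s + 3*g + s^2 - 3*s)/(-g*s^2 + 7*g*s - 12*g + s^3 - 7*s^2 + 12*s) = 1/(s - 4)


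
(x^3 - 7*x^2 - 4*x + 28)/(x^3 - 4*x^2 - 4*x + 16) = (x - 7)/(x - 4)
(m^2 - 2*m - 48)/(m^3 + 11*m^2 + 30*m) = (m - 8)/(m*(m + 5))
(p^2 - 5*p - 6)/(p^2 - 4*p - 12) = (p + 1)/(p + 2)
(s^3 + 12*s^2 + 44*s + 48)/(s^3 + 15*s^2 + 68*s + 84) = (s + 4)/(s + 7)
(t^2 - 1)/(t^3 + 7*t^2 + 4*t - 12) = (t + 1)/(t^2 + 8*t + 12)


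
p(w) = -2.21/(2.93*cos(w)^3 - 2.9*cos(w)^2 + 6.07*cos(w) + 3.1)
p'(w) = -2.21*(8.79*sin(w)*cos(w)^2 - 5.8*sin(w)*cos(w) + 6.07*sin(w))/(2.93*cos(w)^3 - 2.9*cos(w)^2 + 6.07*cos(w) + 3.1)^2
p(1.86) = -2.07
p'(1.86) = -15.76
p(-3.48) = 0.29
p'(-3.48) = -0.24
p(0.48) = -0.27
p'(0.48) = -0.12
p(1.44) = -0.57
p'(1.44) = -0.81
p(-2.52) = 0.41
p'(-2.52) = 0.75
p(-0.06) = -0.24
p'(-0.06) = 0.01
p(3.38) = 0.27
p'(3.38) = 0.15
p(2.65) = 0.34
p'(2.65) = -0.44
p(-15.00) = 0.49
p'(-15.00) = 1.12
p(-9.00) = 0.31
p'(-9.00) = 0.34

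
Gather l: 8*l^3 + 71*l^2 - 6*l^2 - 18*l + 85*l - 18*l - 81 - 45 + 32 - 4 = 8*l^3 + 65*l^2 + 49*l - 98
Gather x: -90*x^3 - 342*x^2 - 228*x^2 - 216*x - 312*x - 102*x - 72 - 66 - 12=-90*x^3 - 570*x^2 - 630*x - 150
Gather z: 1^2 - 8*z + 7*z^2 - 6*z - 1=7*z^2 - 14*z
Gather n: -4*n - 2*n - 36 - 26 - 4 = -6*n - 66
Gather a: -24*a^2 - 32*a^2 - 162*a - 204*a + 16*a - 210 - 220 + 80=-56*a^2 - 350*a - 350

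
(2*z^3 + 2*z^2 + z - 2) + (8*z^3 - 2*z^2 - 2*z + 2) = 10*z^3 - z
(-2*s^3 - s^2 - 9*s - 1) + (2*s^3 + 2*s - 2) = -s^2 - 7*s - 3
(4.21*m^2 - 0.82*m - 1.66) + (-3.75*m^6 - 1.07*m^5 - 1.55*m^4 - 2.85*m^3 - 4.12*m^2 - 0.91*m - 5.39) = -3.75*m^6 - 1.07*m^5 - 1.55*m^4 - 2.85*m^3 + 0.0899999999999999*m^2 - 1.73*m - 7.05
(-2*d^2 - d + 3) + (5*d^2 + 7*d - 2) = 3*d^2 + 6*d + 1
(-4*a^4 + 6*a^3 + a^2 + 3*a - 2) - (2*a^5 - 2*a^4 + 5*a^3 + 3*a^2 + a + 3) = -2*a^5 - 2*a^4 + a^3 - 2*a^2 + 2*a - 5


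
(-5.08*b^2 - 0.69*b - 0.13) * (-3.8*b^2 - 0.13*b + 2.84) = 19.304*b^4 + 3.2824*b^3 - 13.8435*b^2 - 1.9427*b - 0.3692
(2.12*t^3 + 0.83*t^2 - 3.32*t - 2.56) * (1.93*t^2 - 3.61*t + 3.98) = 4.0916*t^5 - 6.0513*t^4 - 0.966299999999999*t^3 + 10.3478*t^2 - 3.972*t - 10.1888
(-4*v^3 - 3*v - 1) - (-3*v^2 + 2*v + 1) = -4*v^3 + 3*v^2 - 5*v - 2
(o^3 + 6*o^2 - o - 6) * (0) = 0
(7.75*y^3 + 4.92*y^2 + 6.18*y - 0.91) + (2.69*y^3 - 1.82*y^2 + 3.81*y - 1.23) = 10.44*y^3 + 3.1*y^2 + 9.99*y - 2.14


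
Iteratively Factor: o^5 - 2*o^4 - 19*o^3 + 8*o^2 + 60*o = (o)*(o^4 - 2*o^3 - 19*o^2 + 8*o + 60) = o*(o - 5)*(o^3 + 3*o^2 - 4*o - 12) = o*(o - 5)*(o + 2)*(o^2 + o - 6) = o*(o - 5)*(o + 2)*(o + 3)*(o - 2)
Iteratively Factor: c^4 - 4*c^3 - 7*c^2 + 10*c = (c)*(c^3 - 4*c^2 - 7*c + 10) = c*(c - 5)*(c^2 + c - 2) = c*(c - 5)*(c + 2)*(c - 1)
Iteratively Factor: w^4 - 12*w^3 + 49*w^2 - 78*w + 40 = (w - 5)*(w^3 - 7*w^2 + 14*w - 8) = (w - 5)*(w - 4)*(w^2 - 3*w + 2) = (w - 5)*(w - 4)*(w - 2)*(w - 1)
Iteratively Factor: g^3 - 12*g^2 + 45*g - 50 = (g - 5)*(g^2 - 7*g + 10) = (g - 5)*(g - 2)*(g - 5)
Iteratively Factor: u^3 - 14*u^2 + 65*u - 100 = (u - 4)*(u^2 - 10*u + 25) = (u - 5)*(u - 4)*(u - 5)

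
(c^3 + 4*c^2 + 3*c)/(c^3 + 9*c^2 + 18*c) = (c + 1)/(c + 6)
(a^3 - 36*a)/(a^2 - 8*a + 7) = a*(a^2 - 36)/(a^2 - 8*a + 7)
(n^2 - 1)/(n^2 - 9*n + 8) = (n + 1)/(n - 8)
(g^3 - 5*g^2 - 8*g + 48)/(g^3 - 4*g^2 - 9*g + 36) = (g - 4)/(g - 3)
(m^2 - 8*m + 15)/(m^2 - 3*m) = (m - 5)/m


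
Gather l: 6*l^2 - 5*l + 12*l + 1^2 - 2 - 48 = 6*l^2 + 7*l - 49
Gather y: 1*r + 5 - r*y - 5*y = r + y*(-r - 5) + 5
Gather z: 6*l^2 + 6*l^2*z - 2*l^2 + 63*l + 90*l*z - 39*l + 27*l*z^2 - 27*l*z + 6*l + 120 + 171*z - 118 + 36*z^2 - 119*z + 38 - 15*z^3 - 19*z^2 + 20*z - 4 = 4*l^2 + 30*l - 15*z^3 + z^2*(27*l + 17) + z*(6*l^2 + 63*l + 72) + 36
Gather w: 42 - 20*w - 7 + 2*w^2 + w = 2*w^2 - 19*w + 35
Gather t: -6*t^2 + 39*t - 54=-6*t^2 + 39*t - 54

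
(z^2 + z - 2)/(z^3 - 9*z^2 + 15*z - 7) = (z + 2)/(z^2 - 8*z + 7)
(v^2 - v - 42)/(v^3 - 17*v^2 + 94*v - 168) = (v + 6)/(v^2 - 10*v + 24)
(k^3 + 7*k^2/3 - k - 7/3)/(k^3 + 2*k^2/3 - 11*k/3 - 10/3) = (3*k^2 + 4*k - 7)/(3*k^2 - k - 10)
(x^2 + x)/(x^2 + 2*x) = (x + 1)/(x + 2)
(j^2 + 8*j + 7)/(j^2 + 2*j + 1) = (j + 7)/(j + 1)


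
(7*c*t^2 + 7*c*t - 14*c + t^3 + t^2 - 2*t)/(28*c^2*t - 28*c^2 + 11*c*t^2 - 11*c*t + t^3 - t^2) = (t + 2)/(4*c + t)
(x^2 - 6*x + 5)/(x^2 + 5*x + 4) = (x^2 - 6*x + 5)/(x^2 + 5*x + 4)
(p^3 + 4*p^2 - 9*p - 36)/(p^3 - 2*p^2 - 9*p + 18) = (p + 4)/(p - 2)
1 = 1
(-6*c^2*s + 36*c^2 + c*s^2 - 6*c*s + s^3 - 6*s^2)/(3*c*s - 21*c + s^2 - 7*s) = (-2*c*s + 12*c + s^2 - 6*s)/(s - 7)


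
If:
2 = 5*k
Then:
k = 2/5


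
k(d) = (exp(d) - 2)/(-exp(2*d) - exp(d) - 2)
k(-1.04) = 0.66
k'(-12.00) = 0.00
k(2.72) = -0.05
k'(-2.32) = -0.10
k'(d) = (exp(d) - 2)*(2*exp(2*d) + exp(d))/(-exp(2*d) - exp(d) - 2)^2 + exp(d)/(-exp(2*d) - exp(d) - 2) = ((exp(d) - 2)*(2*exp(d) + 1) - exp(2*d) - exp(d) - 2)*exp(d)/(exp(2*d) + exp(d) + 2)^2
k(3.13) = -0.04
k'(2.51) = 0.04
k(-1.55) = 0.79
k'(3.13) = 0.03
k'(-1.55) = -0.20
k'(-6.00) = 0.00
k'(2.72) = 0.04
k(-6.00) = 1.00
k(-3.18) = 0.96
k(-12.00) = 1.00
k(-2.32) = 0.90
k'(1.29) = -0.05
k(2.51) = -0.06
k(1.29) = -0.09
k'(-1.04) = -0.30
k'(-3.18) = -0.04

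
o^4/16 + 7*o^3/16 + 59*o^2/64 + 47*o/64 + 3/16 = (o/4 + 1/4)*(o/4 + 1)*(o + 1/2)*(o + 3/2)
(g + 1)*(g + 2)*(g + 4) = g^3 + 7*g^2 + 14*g + 8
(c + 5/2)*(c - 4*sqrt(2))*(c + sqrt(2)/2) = c^3 - 7*sqrt(2)*c^2/2 + 5*c^2/2 - 35*sqrt(2)*c/4 - 4*c - 10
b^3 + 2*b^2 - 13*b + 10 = (b - 2)*(b - 1)*(b + 5)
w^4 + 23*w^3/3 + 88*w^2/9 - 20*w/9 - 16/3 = (w - 2/3)*(w + 1)*(w + 4/3)*(w + 6)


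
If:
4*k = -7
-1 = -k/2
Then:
No Solution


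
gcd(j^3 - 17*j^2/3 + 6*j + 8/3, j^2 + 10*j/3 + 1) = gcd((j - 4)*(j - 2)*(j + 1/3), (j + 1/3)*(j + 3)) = j + 1/3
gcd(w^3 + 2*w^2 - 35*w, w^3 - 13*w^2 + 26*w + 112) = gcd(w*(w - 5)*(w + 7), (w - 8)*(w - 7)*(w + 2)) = 1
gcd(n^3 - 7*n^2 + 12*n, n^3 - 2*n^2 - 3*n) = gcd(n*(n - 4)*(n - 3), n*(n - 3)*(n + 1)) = n^2 - 3*n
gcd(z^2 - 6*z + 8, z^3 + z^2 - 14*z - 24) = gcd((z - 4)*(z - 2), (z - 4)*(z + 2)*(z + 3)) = z - 4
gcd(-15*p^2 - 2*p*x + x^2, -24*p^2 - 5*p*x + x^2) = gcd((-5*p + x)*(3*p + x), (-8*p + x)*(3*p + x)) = 3*p + x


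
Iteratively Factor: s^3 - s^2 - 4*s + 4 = (s - 1)*(s^2 - 4) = (s - 1)*(s + 2)*(s - 2)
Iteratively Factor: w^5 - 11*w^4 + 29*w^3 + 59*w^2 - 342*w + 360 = (w - 2)*(w^4 - 9*w^3 + 11*w^2 + 81*w - 180) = (w - 3)*(w - 2)*(w^3 - 6*w^2 - 7*w + 60) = (w - 3)*(w - 2)*(w + 3)*(w^2 - 9*w + 20) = (w - 4)*(w - 3)*(w - 2)*(w + 3)*(w - 5)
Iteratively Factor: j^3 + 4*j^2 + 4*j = (j + 2)*(j^2 + 2*j) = (j + 2)^2*(j)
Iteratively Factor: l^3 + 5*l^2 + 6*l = (l + 2)*(l^2 + 3*l) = l*(l + 2)*(l + 3)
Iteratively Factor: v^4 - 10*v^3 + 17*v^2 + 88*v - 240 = (v - 4)*(v^3 - 6*v^2 - 7*v + 60) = (v - 4)^2*(v^2 - 2*v - 15) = (v - 5)*(v - 4)^2*(v + 3)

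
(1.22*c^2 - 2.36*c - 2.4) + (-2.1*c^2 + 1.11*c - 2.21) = -0.88*c^2 - 1.25*c - 4.61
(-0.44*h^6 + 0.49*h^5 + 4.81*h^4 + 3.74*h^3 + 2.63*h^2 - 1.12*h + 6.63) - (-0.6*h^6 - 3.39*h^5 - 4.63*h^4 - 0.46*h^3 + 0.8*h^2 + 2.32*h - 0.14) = 0.16*h^6 + 3.88*h^5 + 9.44*h^4 + 4.2*h^3 + 1.83*h^2 - 3.44*h + 6.77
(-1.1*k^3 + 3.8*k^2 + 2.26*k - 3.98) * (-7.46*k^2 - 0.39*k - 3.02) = 8.206*k^5 - 27.919*k^4 - 15.0196*k^3 + 17.3334*k^2 - 5.273*k + 12.0196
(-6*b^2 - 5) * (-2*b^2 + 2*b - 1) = 12*b^4 - 12*b^3 + 16*b^2 - 10*b + 5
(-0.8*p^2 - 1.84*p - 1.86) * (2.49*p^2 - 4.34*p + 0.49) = -1.992*p^4 - 1.1096*p^3 + 2.9622*p^2 + 7.1708*p - 0.9114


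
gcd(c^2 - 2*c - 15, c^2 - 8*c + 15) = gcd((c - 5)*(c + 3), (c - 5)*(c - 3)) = c - 5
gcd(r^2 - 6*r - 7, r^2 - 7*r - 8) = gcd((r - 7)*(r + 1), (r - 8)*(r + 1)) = r + 1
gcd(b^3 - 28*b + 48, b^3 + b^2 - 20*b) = b - 4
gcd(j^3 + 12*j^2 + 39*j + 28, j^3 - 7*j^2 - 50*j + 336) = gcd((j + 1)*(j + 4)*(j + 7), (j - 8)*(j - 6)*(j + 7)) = j + 7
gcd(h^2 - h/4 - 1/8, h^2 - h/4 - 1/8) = h^2 - h/4 - 1/8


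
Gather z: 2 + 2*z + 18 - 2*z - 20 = 0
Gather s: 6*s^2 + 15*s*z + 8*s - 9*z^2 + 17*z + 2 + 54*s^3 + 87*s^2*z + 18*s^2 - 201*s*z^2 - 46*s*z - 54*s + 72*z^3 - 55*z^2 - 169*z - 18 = 54*s^3 + s^2*(87*z + 24) + s*(-201*z^2 - 31*z - 46) + 72*z^3 - 64*z^2 - 152*z - 16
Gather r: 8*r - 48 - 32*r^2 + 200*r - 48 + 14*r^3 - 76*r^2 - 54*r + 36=14*r^3 - 108*r^2 + 154*r - 60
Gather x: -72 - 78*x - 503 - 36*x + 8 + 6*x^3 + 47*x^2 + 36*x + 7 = 6*x^3 + 47*x^2 - 78*x - 560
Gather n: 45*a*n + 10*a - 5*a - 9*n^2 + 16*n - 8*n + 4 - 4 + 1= 5*a - 9*n^2 + n*(45*a + 8) + 1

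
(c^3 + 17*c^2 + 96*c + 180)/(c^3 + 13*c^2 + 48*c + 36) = (c + 5)/(c + 1)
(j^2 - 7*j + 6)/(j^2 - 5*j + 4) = (j - 6)/(j - 4)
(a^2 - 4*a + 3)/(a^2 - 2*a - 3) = (a - 1)/(a + 1)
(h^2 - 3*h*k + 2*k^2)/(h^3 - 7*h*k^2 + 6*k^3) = 1/(h + 3*k)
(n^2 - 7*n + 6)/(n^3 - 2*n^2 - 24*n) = (n - 1)/(n*(n + 4))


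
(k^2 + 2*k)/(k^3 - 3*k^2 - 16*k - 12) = k/(k^2 - 5*k - 6)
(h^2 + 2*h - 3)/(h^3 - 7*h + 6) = 1/(h - 2)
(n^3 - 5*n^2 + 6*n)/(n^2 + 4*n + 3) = n*(n^2 - 5*n + 6)/(n^2 + 4*n + 3)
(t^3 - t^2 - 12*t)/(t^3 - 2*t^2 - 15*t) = (t - 4)/(t - 5)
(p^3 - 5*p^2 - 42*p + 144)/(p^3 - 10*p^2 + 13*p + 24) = (p + 6)/(p + 1)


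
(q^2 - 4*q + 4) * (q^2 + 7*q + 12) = q^4 + 3*q^3 - 12*q^2 - 20*q + 48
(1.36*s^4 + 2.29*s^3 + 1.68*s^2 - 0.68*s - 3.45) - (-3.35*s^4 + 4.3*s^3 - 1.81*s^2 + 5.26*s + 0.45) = 4.71*s^4 - 2.01*s^3 + 3.49*s^2 - 5.94*s - 3.9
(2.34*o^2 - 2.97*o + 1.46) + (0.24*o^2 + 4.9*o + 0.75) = 2.58*o^2 + 1.93*o + 2.21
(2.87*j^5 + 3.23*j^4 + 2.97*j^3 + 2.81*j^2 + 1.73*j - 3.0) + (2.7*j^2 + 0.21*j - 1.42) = 2.87*j^5 + 3.23*j^4 + 2.97*j^3 + 5.51*j^2 + 1.94*j - 4.42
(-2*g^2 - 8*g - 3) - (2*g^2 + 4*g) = -4*g^2 - 12*g - 3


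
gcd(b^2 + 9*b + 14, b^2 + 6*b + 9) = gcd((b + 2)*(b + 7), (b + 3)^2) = 1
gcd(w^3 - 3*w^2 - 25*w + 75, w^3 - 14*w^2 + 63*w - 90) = w^2 - 8*w + 15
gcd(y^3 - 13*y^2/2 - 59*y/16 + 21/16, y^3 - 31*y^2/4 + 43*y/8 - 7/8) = y^2 - 29*y/4 + 7/4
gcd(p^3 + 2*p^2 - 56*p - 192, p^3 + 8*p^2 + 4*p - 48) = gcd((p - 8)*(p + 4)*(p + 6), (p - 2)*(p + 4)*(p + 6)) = p^2 + 10*p + 24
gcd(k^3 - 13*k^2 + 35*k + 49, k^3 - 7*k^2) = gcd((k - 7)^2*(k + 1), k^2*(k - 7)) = k - 7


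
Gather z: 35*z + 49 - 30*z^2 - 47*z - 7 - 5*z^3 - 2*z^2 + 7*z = -5*z^3 - 32*z^2 - 5*z + 42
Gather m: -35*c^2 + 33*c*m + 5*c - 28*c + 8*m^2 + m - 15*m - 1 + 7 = -35*c^2 - 23*c + 8*m^2 + m*(33*c - 14) + 6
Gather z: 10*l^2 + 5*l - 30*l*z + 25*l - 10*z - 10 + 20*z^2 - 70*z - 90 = 10*l^2 + 30*l + 20*z^2 + z*(-30*l - 80) - 100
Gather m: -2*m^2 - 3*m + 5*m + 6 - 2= -2*m^2 + 2*m + 4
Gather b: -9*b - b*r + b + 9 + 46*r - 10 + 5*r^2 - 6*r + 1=b*(-r - 8) + 5*r^2 + 40*r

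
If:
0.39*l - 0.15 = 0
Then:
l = 0.38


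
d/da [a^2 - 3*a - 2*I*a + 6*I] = 2*a - 3 - 2*I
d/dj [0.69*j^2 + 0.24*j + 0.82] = 1.38*j + 0.24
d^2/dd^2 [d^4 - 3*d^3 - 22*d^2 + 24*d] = 12*d^2 - 18*d - 44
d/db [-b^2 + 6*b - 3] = 6 - 2*b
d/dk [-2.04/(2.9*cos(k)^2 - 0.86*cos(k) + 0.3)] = (1.7544 - 11.832*cos(k))*sin(k)/(2.9*cos(k)^2 - 0.86*cos(k) + 0.3)^2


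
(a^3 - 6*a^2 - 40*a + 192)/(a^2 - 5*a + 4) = (a^2 - 2*a - 48)/(a - 1)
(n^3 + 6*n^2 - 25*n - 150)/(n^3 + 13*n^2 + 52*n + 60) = (n - 5)/(n + 2)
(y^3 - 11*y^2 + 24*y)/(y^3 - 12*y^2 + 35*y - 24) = y/(y - 1)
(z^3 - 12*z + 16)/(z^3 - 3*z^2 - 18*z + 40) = (z - 2)/(z - 5)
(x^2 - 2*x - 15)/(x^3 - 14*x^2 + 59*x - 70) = (x + 3)/(x^2 - 9*x + 14)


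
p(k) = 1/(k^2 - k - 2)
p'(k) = (1 - 2*k)/(k^2 - k - 2)^2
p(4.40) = 0.08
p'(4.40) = -0.05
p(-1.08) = 4.06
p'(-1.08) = 52.05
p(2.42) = 0.70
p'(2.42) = -1.86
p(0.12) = -0.47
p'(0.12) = 0.17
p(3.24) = 0.19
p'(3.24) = -0.20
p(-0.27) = -0.60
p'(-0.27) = 0.56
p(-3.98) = 0.06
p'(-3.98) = 0.03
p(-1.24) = 1.29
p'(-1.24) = 5.76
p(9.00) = 0.01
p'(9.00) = 0.00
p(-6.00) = 0.02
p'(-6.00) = 0.01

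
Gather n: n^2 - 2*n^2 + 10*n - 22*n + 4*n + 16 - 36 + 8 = -n^2 - 8*n - 12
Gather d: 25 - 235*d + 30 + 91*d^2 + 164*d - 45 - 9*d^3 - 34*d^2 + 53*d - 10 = -9*d^3 + 57*d^2 - 18*d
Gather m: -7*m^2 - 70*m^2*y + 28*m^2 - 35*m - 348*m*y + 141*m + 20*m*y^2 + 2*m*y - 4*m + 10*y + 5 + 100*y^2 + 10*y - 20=m^2*(21 - 70*y) + m*(20*y^2 - 346*y + 102) + 100*y^2 + 20*y - 15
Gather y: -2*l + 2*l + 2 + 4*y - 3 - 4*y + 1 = 0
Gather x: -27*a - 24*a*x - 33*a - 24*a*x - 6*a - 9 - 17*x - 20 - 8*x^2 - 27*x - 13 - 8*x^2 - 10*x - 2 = -66*a - 16*x^2 + x*(-48*a - 54) - 44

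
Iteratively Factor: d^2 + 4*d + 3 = (d + 3)*(d + 1)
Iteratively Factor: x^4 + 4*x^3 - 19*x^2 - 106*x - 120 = (x - 5)*(x^3 + 9*x^2 + 26*x + 24) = (x - 5)*(x + 3)*(x^2 + 6*x + 8) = (x - 5)*(x + 2)*(x + 3)*(x + 4)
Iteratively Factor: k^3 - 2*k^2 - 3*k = (k - 3)*(k^2 + k) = k*(k - 3)*(k + 1)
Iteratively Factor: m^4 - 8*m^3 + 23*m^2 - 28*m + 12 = (m - 2)*(m^3 - 6*m^2 + 11*m - 6) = (m - 2)*(m - 1)*(m^2 - 5*m + 6) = (m - 3)*(m - 2)*(m - 1)*(m - 2)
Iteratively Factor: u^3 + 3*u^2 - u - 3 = (u - 1)*(u^2 + 4*u + 3) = (u - 1)*(u + 1)*(u + 3)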